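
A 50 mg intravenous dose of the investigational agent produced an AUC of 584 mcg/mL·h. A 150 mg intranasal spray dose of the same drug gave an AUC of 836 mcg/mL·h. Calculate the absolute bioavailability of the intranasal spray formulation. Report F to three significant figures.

F = (AUC_ev / D_ev) / (AUC_iv / D_iv)
  = (836/150) / (584/50)
  = 5.57333 / 11.68 = 0.4772

F = 0.477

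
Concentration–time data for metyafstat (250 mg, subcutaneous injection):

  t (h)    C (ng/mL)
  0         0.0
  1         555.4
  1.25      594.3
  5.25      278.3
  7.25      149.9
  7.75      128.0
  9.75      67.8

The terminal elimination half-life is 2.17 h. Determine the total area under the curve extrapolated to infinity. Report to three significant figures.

AUC = 3070 ng/mL·h

Trapezoidal AUC_0→9.75:
  [0→1]: (0.0+555.4)/2 × 1 = 277.7
  [1→1.25]: (555.4+594.3)/2 × 0.25 = 143.7125
  [1.25→5.25]: (594.3+278.3)/2 × 4 = 1745.2
  [5.25→7.25]: (278.3+149.9)/2 × 2 = 428.2
  [7.25→7.75]: (149.9+128.0)/2 × 0.5 = 69.475
  [7.75→9.75]: (128.0+67.8)/2 × 2 = 195.8
  Sum = 2860.0875 ng/mL·h
k_e = ln2 / t½ = 0.693147 / 2.17 = 0.3194 h^-1
Extrapolated tail: C_last / k_e = 67.8 / 0.3194 = 212.273
AUC_0→∞ = 2860.0875 + 212.273 = 3072.3605 ng/mL·h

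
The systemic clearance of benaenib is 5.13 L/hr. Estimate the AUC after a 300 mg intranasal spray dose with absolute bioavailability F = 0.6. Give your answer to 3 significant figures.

AUC = 35.1 mg/L·hr

AUC_0→∞ = F × Dose / CL
        = 0.6 × 300 / 5.13 = 35.0877 mg/L·hr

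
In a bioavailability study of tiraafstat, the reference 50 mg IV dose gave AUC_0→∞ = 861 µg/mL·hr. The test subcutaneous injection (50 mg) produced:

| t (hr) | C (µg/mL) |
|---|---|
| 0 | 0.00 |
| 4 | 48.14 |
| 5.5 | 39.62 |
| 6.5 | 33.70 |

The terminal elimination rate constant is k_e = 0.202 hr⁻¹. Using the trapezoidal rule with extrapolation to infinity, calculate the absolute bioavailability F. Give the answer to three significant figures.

F = 0.425

Trapezoidal AUC_0→6.5 (subcutaneous injection):
  [0→4]: (0.00+48.14)/2 × 4 = 96.28
  [4→5.5]: (48.14+39.62)/2 × 1.5 = 65.82
  [5.5→6.5]: (39.62+33.70)/2 × 1 = 36.66
  Sum = 198.76 µg/mL·hr
Tail: C_last/k_e = 33.70/0.202 = 166.832
AUC_0→∞ (subcutaneous injection) = 198.76 + 166.832 = 365.592 µg/mL·hr
F = (AUC_ev/D_ev)/(AUC_iv/D_iv) = (365.592/50)/(861/50) = 7.31184/17.22 = 0.4246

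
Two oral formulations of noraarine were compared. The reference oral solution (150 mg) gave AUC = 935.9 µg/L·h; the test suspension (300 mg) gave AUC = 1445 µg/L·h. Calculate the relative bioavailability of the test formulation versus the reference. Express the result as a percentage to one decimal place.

F_rel = (AUC_test/D_test) / (AUC_ref/D_ref)
      = (1445/300) / (935.9/150)
      = 4.81667 / 6.23933 = 0.7720 = 77.20%

F_rel = 77.2%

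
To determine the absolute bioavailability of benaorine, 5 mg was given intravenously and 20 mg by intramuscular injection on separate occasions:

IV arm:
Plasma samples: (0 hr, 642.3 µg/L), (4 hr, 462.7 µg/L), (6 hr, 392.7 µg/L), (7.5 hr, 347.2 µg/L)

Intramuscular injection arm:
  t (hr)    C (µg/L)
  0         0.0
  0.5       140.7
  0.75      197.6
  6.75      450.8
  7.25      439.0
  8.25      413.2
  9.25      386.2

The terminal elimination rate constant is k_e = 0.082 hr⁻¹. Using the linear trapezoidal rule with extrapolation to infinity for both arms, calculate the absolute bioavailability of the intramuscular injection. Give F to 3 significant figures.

Trapezoidal AUC_0→7.5 (IV):
  [0→4]: (642.3+462.7)/2 × 4 = 2210.0
  [4→6]: (462.7+392.7)/2 × 2 = 855.4
  [6→7.5]: (392.7+347.2)/2 × 1.5 = 554.925
  Sum = 3620.325 µg/L·hr
IV tail: 347.2/0.082 = 4234.146; AUC_iv,0→∞ = 3620.325 + 4234.146 = 7854.471 µg/L·hr
Trapezoidal AUC_0→9.25 (intramuscular injection):
  [0→0.5]: (0.0+140.7)/2 × 0.5 = 35.175
  [0.5→0.75]: (140.7+197.6)/2 × 0.25 = 42.2875
  [0.75→6.75]: (197.6+450.8)/2 × 6 = 1945.2
  [6.75→7.25]: (450.8+439.0)/2 × 0.5 = 222.45
  [7.25→8.25]: (439.0+413.2)/2 × 1 = 426.1
  [8.25→9.25]: (413.2+386.2)/2 × 1 = 399.7
  Sum = 3070.9125 µg/L·hr
intramuscular injection tail: 386.2/0.082 = 4709.756; AUC_ev,0→∞ = 3070.9125 + 4709.756 = 7780.6685 µg/L·hr
F = (AUC_ev/D_ev)/(AUC_iv/D_iv) = (7780.6685/20)/(7854.471/5) = 389.033/1570.8942 = 0.2477

F = 0.248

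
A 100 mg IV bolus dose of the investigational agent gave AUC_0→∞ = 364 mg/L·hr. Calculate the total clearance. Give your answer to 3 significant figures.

CL = 0.275 L/hr

CL = Dose_iv / AUC_0→∞
   = 100 / 364 = 0.274725 L/hr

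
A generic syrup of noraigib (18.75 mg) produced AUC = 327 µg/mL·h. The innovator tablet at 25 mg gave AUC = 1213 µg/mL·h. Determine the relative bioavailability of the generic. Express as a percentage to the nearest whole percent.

F_rel = (AUC_test/D_test) / (AUC_ref/D_ref)
      = (327/18.75) / (1213/25)
      = 17.44 / 48.52 = 0.3594 = 35.94%

F_rel = 36%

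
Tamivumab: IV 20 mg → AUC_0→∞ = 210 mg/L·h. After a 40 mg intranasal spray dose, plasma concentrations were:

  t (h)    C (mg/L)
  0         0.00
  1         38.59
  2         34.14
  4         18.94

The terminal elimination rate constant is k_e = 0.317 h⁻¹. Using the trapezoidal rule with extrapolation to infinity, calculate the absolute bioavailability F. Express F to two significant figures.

Trapezoidal AUC_0→4 (intranasal spray):
  [0→1]: (0.00+38.59)/2 × 1 = 19.295
  [1→2]: (38.59+34.14)/2 × 1 = 36.365
  [2→4]: (34.14+18.94)/2 × 2 = 53.08
  Sum = 108.74 mg/L·h
Tail: C_last/k_e = 18.94/0.317 = 59.748
AUC_0→∞ (intranasal spray) = 108.74 + 59.748 = 168.488 mg/L·h
F = (AUC_ev/D_ev)/(AUC_iv/D_iv) = (168.488/40)/(210/20) = 4.2122/10.5 = 0.4012

F = 0.40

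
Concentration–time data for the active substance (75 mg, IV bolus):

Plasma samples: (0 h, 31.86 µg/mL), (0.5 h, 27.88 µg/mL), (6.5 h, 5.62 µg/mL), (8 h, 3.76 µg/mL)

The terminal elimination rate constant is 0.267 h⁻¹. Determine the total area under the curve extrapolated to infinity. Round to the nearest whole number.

Trapezoidal AUC_0→8:
  [0→0.5]: (31.86+27.88)/2 × 0.5 = 14.935
  [0.5→6.5]: (27.88+5.62)/2 × 6 = 100.5
  [6.5→8]: (5.62+3.76)/2 × 1.5 = 7.035
  Sum = 122.47 µg/mL·h
Extrapolated tail: C_last / k_e = 3.76 / 0.267 = 14.082
AUC_0→∞ = 122.47 + 14.082 = 136.552 µg/mL·h

AUC = 137 µg/mL·h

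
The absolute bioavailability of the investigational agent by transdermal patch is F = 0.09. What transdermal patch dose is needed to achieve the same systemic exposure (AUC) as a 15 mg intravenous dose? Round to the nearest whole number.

For equal systemic exposure: F × D_ev = D_iv
D_ev = D_iv / F = 15 / 0.09 = 166.667 mg

D_transdermal = 167 mg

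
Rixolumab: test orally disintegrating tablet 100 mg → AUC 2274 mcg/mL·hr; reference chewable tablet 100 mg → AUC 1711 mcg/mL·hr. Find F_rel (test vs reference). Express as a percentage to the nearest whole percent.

F_rel = 133%

F_rel = (AUC_test/D_test) / (AUC_ref/D_ref)
      = (2274/100) / (1711/100)
      = 22.74 / 17.11 = 1.3290 = 132.90%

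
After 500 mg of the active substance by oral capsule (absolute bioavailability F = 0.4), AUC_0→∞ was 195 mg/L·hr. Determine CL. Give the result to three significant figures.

CL = F × Dose / AUC_0→∞
   = 0.4 × 500 / 195 = 1.02564 L/hr

CL = 1.03 L/hr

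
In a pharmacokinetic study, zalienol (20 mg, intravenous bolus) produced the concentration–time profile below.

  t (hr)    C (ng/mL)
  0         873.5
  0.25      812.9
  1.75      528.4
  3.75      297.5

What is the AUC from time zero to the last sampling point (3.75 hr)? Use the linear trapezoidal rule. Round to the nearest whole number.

AUC = 2043 ng/mL·hr

Trapezoidal AUC_0→3.75:
  [0→0.25]: (873.5+812.9)/2 × 0.25 = 210.8
  [0.25→1.75]: (812.9+528.4)/2 × 1.5 = 1005.975
  [1.75→3.75]: (528.4+297.5)/2 × 2 = 825.9
  Sum = 2042.675 ng/mL·hr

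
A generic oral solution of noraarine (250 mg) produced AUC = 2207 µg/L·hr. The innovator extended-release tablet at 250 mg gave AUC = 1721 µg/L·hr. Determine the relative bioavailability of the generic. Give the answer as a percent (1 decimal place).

F_rel = (AUC_test/D_test) / (AUC_ref/D_ref)
      = (2207/250) / (1721/250)
      = 8.828 / 6.884 = 1.2824 = 128.24%

F_rel = 128.2%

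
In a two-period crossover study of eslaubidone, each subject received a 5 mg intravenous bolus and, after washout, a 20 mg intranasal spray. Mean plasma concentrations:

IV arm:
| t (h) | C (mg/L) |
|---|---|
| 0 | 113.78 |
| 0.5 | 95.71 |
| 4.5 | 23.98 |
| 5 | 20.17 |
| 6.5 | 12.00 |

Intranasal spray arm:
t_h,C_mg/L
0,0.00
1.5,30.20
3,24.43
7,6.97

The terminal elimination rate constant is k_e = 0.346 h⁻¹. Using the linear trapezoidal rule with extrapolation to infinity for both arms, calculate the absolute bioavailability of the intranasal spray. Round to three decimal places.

Trapezoidal AUC_0→6.5 (IV):
  [0→0.5]: (113.78+95.71)/2 × 0.5 = 52.3725
  [0.5→4.5]: (95.71+23.98)/2 × 4 = 239.38
  [4.5→5]: (23.98+20.17)/2 × 0.5 = 11.0375
  [5→6.5]: (20.17+12.00)/2 × 1.5 = 24.1275
  Sum = 326.9175 mg/L·h
IV tail: 12.00/0.346 = 34.682; AUC_iv,0→∞ = 326.9175 + 34.682 = 361.5995 mg/L·h
Trapezoidal AUC_0→7 (intranasal spray):
  [0→1.5]: (0.00+30.20)/2 × 1.5 = 22.65
  [1.5→3]: (30.20+24.43)/2 × 1.5 = 40.9725
  [3→7]: (24.43+6.97)/2 × 4 = 62.8
  Sum = 126.4225 mg/L·h
intranasal spray tail: 6.97/0.346 = 20.145; AUC_ev,0→∞ = 126.4225 + 20.145 = 146.5675 mg/L·h
F = (AUC_ev/D_ev)/(AUC_iv/D_iv) = (146.5675/20)/(361.5995/5) = 7.328375/72.3199 = 0.1013

F = 0.101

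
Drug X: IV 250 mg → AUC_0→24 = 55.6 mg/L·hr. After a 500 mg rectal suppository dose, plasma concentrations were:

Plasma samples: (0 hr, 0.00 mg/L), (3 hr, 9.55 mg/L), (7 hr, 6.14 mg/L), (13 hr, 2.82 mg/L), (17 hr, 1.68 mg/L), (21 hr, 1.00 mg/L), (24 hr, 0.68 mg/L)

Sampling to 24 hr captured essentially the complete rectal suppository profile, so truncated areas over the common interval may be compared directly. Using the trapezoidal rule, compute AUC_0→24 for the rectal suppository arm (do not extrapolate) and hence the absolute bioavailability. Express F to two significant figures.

F = 0.80

Trapezoidal AUC_0→24 (rectal suppository):
  [0→3]: (0.00+9.55)/2 × 3 = 14.325
  [3→7]: (9.55+6.14)/2 × 4 = 31.38
  [7→13]: (6.14+2.82)/2 × 6 = 26.88
  [13→17]: (2.82+1.68)/2 × 4 = 9.0
  [17→21]: (1.68+1.00)/2 × 4 = 5.36
  [21→24]: (1.00+0.68)/2 × 3 = 2.52
  Sum = 89.465 mg/L·hr
F = (AUC_ev/D_ev)/(AUC_iv/D_iv) = (89.465/500)/(55.6/250) = 0.17893/0.2224 = 0.8045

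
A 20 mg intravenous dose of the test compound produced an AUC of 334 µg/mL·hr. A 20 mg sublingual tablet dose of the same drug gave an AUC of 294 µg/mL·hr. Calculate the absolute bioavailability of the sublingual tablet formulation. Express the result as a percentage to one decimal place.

F = 88.0%

F = (AUC_ev / D_ev) / (AUC_iv / D_iv)
  = (294/20) / (334/20)
  = 14.7 / 16.7 = 0.8802
  = 88.02%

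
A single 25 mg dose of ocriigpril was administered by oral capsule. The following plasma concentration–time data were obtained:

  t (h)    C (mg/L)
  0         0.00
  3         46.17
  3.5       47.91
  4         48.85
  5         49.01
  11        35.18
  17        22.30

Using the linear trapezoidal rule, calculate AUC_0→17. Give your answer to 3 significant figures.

AUC = 591 mg/L·h

Trapezoidal AUC_0→17:
  [0→3]: (0.00+46.17)/2 × 3 = 69.255
  [3→3.5]: (46.17+47.91)/2 × 0.5 = 23.52
  [3.5→4]: (47.91+48.85)/2 × 0.5 = 24.19
  [4→5]: (48.85+49.01)/2 × 1 = 48.93
  [5→11]: (49.01+35.18)/2 × 6 = 252.57
  [11→17]: (35.18+22.30)/2 × 6 = 172.44
  Sum = 590.905 mg/L·h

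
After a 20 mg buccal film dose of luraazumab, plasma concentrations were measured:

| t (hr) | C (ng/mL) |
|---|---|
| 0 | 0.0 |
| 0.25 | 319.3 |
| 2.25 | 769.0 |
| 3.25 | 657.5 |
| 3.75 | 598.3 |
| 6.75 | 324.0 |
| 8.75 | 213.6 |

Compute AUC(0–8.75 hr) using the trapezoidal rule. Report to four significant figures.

AUC = 4076 ng/mL·hr

Trapezoidal AUC_0→8.75:
  [0→0.25]: (0.0+319.3)/2 × 0.25 = 39.9125
  [0.25→2.25]: (319.3+769.0)/2 × 2 = 1088.3
  [2.25→3.25]: (769.0+657.5)/2 × 1 = 713.25
  [3.25→3.75]: (657.5+598.3)/2 × 0.5 = 313.95
  [3.75→6.75]: (598.3+324.0)/2 × 3 = 1383.45
  [6.75→8.75]: (324.0+213.6)/2 × 2 = 537.6
  Sum = 4076.4625 ng/mL·hr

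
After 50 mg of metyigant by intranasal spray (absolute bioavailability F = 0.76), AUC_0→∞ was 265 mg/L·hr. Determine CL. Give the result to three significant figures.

CL = 0.143 L/hr

CL = F × Dose / AUC_0→∞
   = 0.76 × 50 / 265 = 0.143396 L/hr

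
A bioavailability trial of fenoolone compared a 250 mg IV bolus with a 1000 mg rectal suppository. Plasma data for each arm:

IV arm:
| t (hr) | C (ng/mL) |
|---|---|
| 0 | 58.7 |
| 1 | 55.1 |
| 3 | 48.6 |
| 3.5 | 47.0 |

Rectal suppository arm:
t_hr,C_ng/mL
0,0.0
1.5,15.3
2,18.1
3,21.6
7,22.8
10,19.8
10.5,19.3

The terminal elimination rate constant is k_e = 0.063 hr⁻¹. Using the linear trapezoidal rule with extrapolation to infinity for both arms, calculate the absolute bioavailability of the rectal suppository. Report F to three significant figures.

F = 0.137

Trapezoidal AUC_0→3.5 (IV):
  [0→1]: (58.7+55.1)/2 × 1 = 56.9
  [1→3]: (55.1+48.6)/2 × 2 = 103.7
  [3→3.5]: (48.6+47.0)/2 × 0.5 = 23.9
  Sum = 184.5 ng/mL·hr
IV tail: 47.0/0.063 = 746.032; AUC_iv,0→∞ = 184.5 + 746.032 = 930.532 ng/mL·hr
Trapezoidal AUC_0→10.5 (rectal suppository):
  [0→1.5]: (0.0+15.3)/2 × 1.5 = 11.475
  [1.5→2]: (15.3+18.1)/2 × 0.5 = 8.35
  [2→3]: (18.1+21.6)/2 × 1 = 19.85
  [3→7]: (21.6+22.8)/2 × 4 = 88.8
  [7→10]: (22.8+19.8)/2 × 3 = 63.9
  [10→10.5]: (19.8+19.3)/2 × 0.5 = 9.775
  Sum = 202.15 ng/mL·hr
rectal suppository tail: 19.3/0.063 = 306.349; AUC_ev,0→∞ = 202.15 + 306.349 = 508.499 ng/mL·hr
F = (AUC_ev/D_ev)/(AUC_iv/D_iv) = (508.499/1000)/(930.532/250) = 0.508499/3.722128 = 0.1366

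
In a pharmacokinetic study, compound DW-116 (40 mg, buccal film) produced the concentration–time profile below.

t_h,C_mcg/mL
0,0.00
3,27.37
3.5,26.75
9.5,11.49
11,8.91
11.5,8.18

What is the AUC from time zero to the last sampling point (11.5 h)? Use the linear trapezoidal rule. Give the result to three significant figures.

AUC = 189 mcg/mL·h

Trapezoidal AUC_0→11.5:
  [0→3]: (0.00+27.37)/2 × 3 = 41.055
  [3→3.5]: (27.37+26.75)/2 × 0.5 = 13.53
  [3.5→9.5]: (26.75+11.49)/2 × 6 = 114.72
  [9.5→11]: (11.49+8.91)/2 × 1.5 = 15.3
  [11→11.5]: (8.91+8.18)/2 × 0.5 = 4.2725
  Sum = 188.8775 mcg/mL·h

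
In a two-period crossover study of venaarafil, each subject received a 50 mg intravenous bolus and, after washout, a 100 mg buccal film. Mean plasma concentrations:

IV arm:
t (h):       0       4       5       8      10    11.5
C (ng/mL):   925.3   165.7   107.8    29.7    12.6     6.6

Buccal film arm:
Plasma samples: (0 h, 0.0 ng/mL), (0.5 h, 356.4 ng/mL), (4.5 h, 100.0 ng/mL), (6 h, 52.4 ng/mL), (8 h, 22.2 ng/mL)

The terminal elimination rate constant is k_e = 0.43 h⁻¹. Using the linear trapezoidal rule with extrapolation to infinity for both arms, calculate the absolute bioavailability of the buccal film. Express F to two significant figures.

F = 0.24

Trapezoidal AUC_0→11.5 (IV):
  [0→4]: (925.3+165.7)/2 × 4 = 2182.0
  [4→5]: (165.7+107.8)/2 × 1 = 136.75
  [5→8]: (107.8+29.7)/2 × 3 = 206.25
  [8→10]: (29.7+12.6)/2 × 2 = 42.3
  [10→11.5]: (12.6+6.6)/2 × 1.5 = 14.4
  Sum = 2581.7 ng/mL·h
IV tail: 6.6/0.43 = 15.349; AUC_iv,0→∞ = 2581.7 + 15.349 = 2597.049 ng/mL·h
Trapezoidal AUC_0→8 (buccal film):
  [0→0.5]: (0.0+356.4)/2 × 0.5 = 89.1
  [0.5→4.5]: (356.4+100.0)/2 × 4 = 912.8
  [4.5→6]: (100.0+52.4)/2 × 1.5 = 114.3
  [6→8]: (52.4+22.2)/2 × 2 = 74.6
  Sum = 1190.8 ng/mL·h
buccal film tail: 22.2/0.43 = 51.628; AUC_ev,0→∞ = 1190.8 + 51.628 = 1242.428 ng/mL·h
F = (AUC_ev/D_ev)/(AUC_iv/D_iv) = (1242.428/100)/(2597.049/50) = 12.42428/51.94098 = 0.2392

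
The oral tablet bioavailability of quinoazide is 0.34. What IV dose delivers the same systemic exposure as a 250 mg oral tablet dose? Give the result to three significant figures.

D_iv = 85.0 mg

Systemic exposure from an extravascular dose = F × D_ev, so the equivalent IV dose is F × D_ev.
D_iv = F × D_ev = 0.34 × 250 = 85 mg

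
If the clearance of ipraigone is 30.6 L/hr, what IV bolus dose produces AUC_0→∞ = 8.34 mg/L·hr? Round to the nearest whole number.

Dose_iv = CL × AUC_0→∞
     = 30.6 × 8.34 = 255.204 mg

Dose = 255 mg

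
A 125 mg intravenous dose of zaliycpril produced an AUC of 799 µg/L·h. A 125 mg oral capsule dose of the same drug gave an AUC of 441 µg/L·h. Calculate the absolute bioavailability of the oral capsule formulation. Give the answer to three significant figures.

F = (AUC_ev / D_ev) / (AUC_iv / D_iv)
  = (441/125) / (799/125)
  = 3.528 / 6.392 = 0.5519

F = 0.552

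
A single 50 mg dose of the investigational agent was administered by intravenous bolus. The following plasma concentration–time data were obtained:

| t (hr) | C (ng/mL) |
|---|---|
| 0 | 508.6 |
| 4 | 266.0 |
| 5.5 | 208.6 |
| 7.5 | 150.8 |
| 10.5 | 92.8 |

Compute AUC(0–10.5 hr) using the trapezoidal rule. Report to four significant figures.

Trapezoidal AUC_0→10.5:
  [0→4]: (508.6+266.0)/2 × 4 = 1549.2
  [4→5.5]: (266.0+208.6)/2 × 1.5 = 355.95
  [5.5→7.5]: (208.6+150.8)/2 × 2 = 359.4
  [7.5→10.5]: (150.8+92.8)/2 × 3 = 365.4
  Sum = 2629.95 ng/mL·hr

AUC = 2630 ng/mL·hr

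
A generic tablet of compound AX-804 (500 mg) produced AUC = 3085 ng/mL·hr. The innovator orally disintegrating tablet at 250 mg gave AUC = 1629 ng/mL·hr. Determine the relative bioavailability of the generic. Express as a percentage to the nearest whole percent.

F_rel = 95%

F_rel = (AUC_test/D_test) / (AUC_ref/D_ref)
      = (3085/500) / (1629/250)
      = 6.17 / 6.516 = 0.9469 = 94.69%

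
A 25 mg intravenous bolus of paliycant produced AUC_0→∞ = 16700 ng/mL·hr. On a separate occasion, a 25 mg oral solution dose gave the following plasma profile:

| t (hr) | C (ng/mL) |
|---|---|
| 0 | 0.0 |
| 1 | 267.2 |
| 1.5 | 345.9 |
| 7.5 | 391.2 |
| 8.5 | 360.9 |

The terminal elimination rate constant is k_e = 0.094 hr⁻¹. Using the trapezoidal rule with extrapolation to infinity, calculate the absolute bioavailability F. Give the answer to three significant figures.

F = 0.402

Trapezoidal AUC_0→8.5 (oral solution):
  [0→1]: (0.0+267.2)/2 × 1 = 133.6
  [1→1.5]: (267.2+345.9)/2 × 0.5 = 153.275
  [1.5→7.5]: (345.9+391.2)/2 × 6 = 2211.3
  [7.5→8.5]: (391.2+360.9)/2 × 1 = 376.05
  Sum = 2874.225 ng/mL·hr
Tail: C_last/k_e = 360.9/0.094 = 3839.362
AUC_0→∞ (oral solution) = 2874.225 + 3839.362 = 6713.587 ng/mL·hr
F = (AUC_ev/D_ev)/(AUC_iv/D_iv) = (6713.587/25)/(16700/25) = 268.54348/668 = 0.4020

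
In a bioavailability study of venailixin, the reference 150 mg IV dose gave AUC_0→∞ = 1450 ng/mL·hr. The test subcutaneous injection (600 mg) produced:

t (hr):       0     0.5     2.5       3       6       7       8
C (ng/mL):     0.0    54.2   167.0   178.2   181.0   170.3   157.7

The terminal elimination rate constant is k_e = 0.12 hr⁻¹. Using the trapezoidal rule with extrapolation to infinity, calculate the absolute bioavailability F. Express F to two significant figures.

F = 0.43

Trapezoidal AUC_0→8 (subcutaneous injection):
  [0→0.5]: (0.0+54.2)/2 × 0.5 = 13.55
  [0.5→2.5]: (54.2+167.0)/2 × 2 = 221.2
  [2.5→3]: (167.0+178.2)/2 × 0.5 = 86.3
  [3→6]: (178.2+181.0)/2 × 3 = 538.8
  [6→7]: (181.0+170.3)/2 × 1 = 175.65
  [7→8]: (170.3+157.7)/2 × 1 = 164.0
  Sum = 1199.5 ng/mL·hr
Tail: C_last/k_e = 157.7/0.12 = 1314.167
AUC_0→∞ (subcutaneous injection) = 1199.5 + 1314.167 = 2513.667 ng/mL·hr
F = (AUC_ev/D_ev)/(AUC_iv/D_iv) = (2513.667/600)/(1450/150) = 4.189445/9.66667 = 0.4334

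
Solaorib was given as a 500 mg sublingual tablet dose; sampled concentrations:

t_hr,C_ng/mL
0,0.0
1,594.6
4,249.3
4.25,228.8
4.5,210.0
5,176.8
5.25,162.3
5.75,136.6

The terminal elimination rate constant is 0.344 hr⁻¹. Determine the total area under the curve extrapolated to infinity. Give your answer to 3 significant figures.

AUC = 2290 ng/mL·hr

Trapezoidal AUC_0→5.75:
  [0→1]: (0.0+594.6)/2 × 1 = 297.3
  [1→4]: (594.6+249.3)/2 × 3 = 1265.85
  [4→4.25]: (249.3+228.8)/2 × 0.25 = 59.7625
  [4.25→4.5]: (228.8+210.0)/2 × 0.25 = 54.85
  [4.5→5]: (210.0+176.8)/2 × 0.5 = 96.7
  [5→5.25]: (176.8+162.3)/2 × 0.25 = 42.3875
  [5.25→5.75]: (162.3+136.6)/2 × 0.5 = 74.725
  Sum = 1891.575 ng/mL·hr
Extrapolated tail: C_last / k_e = 136.6 / 0.344 = 397.093
AUC_0→∞ = 1891.575 + 397.093 = 2288.668 ng/mL·hr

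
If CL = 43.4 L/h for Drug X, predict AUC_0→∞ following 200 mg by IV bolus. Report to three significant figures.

AUC = 4.61 mg/L·h

AUC_0→∞ = Dose_iv / CL
        = 200 / 43.4 = 4.60829 mg/L·h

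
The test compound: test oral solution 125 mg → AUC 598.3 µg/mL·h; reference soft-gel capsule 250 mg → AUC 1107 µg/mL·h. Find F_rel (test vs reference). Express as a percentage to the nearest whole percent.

F_rel = 108%

F_rel = (AUC_test/D_test) / (AUC_ref/D_ref)
      = (598.3/125) / (1107/250)
      = 4.7864 / 4.428 = 1.0809 = 108.09%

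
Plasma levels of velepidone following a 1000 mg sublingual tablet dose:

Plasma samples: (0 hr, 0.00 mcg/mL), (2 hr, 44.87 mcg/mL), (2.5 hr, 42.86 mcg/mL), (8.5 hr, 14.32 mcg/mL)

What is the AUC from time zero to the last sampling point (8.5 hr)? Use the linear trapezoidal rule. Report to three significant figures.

AUC = 238 mcg/mL·hr

Trapezoidal AUC_0→8.5:
  [0→2]: (0.00+44.87)/2 × 2 = 44.87
  [2→2.5]: (44.87+42.86)/2 × 0.5 = 21.9325
  [2.5→8.5]: (42.86+14.32)/2 × 6 = 171.54
  Sum = 238.3425 mcg/mL·hr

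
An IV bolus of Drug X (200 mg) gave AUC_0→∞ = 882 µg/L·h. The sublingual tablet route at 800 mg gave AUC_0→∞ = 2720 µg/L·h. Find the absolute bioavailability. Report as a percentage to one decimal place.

F = (AUC_ev / D_ev) / (AUC_iv / D_iv)
  = (2720/800) / (882/200)
  = 3.4 / 4.41 = 0.7710
  = 77.10%

F = 77.1%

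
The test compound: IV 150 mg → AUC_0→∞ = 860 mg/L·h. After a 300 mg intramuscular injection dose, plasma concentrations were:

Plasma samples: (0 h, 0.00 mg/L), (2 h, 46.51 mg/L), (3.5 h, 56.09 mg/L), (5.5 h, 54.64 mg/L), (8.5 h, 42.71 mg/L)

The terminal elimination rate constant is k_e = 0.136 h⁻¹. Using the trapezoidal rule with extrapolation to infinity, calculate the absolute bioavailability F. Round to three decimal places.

F = 0.404

Trapezoidal AUC_0→8.5 (intramuscular injection):
  [0→2]: (0.00+46.51)/2 × 2 = 46.51
  [2→3.5]: (46.51+56.09)/2 × 1.5 = 76.95
  [3.5→5.5]: (56.09+54.64)/2 × 2 = 110.73
  [5.5→8.5]: (54.64+42.71)/2 × 3 = 146.025
  Sum = 380.215 mg/L·h
Tail: C_last/k_e = 42.71/0.136 = 314.044
AUC_0→∞ (intramuscular injection) = 380.215 + 314.044 = 694.259 mg/L·h
F = (AUC_ev/D_ev)/(AUC_iv/D_iv) = (694.259/300)/(860/150) = 2.3142/5.73333 = 0.4036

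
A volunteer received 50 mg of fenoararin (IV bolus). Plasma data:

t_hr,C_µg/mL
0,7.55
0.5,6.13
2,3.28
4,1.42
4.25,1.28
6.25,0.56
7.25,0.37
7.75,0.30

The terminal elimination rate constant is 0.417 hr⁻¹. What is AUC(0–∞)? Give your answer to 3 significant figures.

Trapezoidal AUC_0→7.75:
  [0→0.5]: (7.55+6.13)/2 × 0.5 = 3.42
  [0.5→2]: (6.13+3.28)/2 × 1.5 = 7.0575
  [2→4]: (3.28+1.42)/2 × 2 = 4.7
  [4→4.25]: (1.42+1.28)/2 × 0.25 = 0.3375
  [4.25→6.25]: (1.28+0.56)/2 × 2 = 1.84
  [6.25→7.25]: (0.56+0.37)/2 × 1 = 0.465
  [7.25→7.75]: (0.37+0.30)/2 × 0.5 = 0.1675
  Sum = 17.9875 µg/mL·hr
Extrapolated tail: C_last / k_e = 0.30 / 0.417 = 0.719
AUC_0→∞ = 17.9875 + 0.719 = 18.7065 µg/mL·hr

AUC = 18.7 µg/mL·hr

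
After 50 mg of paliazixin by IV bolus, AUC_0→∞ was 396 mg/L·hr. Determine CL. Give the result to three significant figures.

CL = Dose_iv / AUC_0→∞
   = 50 / 396 = 0.126263 L/hr

CL = 0.126 L/hr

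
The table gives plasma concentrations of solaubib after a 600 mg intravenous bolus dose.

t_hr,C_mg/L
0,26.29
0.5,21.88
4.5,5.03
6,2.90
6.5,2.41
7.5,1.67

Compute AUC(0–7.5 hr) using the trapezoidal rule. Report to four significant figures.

AUC = 75.18 mg/L·hr

Trapezoidal AUC_0→7.5:
  [0→0.5]: (26.29+21.88)/2 × 0.5 = 12.0425
  [0.5→4.5]: (21.88+5.03)/2 × 4 = 53.82
  [4.5→6]: (5.03+2.90)/2 × 1.5 = 5.9475
  [6→6.5]: (2.90+2.41)/2 × 0.5 = 1.3275
  [6.5→7.5]: (2.41+1.67)/2 × 1 = 2.04
  Sum = 75.1775 mg/L·hr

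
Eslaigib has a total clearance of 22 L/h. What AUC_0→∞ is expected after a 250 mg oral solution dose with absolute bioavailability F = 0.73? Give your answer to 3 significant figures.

AUC = 8.30 mg/L·h

AUC_0→∞ = F × Dose / CL
        = 0.73 × 250 / 22 = 8.29545 mg/L·h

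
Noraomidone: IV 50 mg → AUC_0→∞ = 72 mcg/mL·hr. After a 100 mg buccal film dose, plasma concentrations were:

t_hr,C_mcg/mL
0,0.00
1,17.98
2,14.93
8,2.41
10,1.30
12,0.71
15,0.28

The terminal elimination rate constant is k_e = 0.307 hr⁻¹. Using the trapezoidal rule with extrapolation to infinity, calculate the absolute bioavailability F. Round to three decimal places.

Trapezoidal AUC_0→15 (buccal film):
  [0→1]: (0.00+17.98)/2 × 1 = 8.99
  [1→2]: (17.98+14.93)/2 × 1 = 16.455
  [2→8]: (14.93+2.41)/2 × 6 = 52.02
  [8→10]: (2.41+1.30)/2 × 2 = 3.71
  [10→12]: (1.30+0.71)/2 × 2 = 2.01
  [12→15]: (0.71+0.28)/2 × 3 = 1.485
  Sum = 84.67 mcg/mL·hr
Tail: C_last/k_e = 0.28/0.307 = 0.912
AUC_0→∞ (buccal film) = 84.67 + 0.912 = 85.582 mcg/mL·hr
F = (AUC_ev/D_ev)/(AUC_iv/D_iv) = (85.582/100)/(72/50) = 0.85582/1.44 = 0.5943

F = 0.594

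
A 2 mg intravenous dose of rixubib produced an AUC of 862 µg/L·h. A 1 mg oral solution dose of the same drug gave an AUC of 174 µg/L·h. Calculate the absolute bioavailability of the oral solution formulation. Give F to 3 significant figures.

F = 0.404

F = (AUC_ev / D_ev) / (AUC_iv / D_iv)
  = (174/1) / (862/2)
  = 174 / 431 = 0.4037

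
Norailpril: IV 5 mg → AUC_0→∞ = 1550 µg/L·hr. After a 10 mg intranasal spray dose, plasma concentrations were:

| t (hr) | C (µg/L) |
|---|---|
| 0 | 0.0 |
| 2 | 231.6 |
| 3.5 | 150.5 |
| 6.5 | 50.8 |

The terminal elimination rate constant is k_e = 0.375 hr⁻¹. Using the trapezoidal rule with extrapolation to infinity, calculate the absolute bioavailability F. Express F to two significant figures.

F = 0.31

Trapezoidal AUC_0→6.5 (intranasal spray):
  [0→2]: (0.0+231.6)/2 × 2 = 231.6
  [2→3.5]: (231.6+150.5)/2 × 1.5 = 286.575
  [3.5→6.5]: (150.5+50.8)/2 × 3 = 301.95
  Sum = 820.125 µg/L·hr
Tail: C_last/k_e = 50.8/0.375 = 135.467
AUC_0→∞ (intranasal spray) = 820.125 + 135.467 = 955.592 µg/L·hr
F = (AUC_ev/D_ev)/(AUC_iv/D_iv) = (955.592/10)/(1550/5) = 95.5592/310 = 0.3083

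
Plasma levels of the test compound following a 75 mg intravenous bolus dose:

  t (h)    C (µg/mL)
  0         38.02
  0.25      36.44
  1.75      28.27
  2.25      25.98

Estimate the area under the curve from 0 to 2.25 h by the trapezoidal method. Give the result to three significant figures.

Trapezoidal AUC_0→2.25:
  [0→0.25]: (38.02+36.44)/2 × 0.25 = 9.3075
  [0.25→1.75]: (36.44+28.27)/2 × 1.5 = 48.5325
  [1.75→2.25]: (28.27+25.98)/2 × 0.5 = 13.5625
  Sum = 71.4025 µg/mL·h

AUC = 71.4 µg/mL·h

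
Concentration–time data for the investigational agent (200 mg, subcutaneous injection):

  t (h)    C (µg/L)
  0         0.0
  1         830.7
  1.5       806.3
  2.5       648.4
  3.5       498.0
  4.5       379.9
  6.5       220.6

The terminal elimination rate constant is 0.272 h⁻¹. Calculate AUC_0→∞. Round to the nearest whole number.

Trapezoidal AUC_0→6.5:
  [0→1]: (0.0+830.7)/2 × 1 = 415.35
  [1→1.5]: (830.7+806.3)/2 × 0.5 = 409.25
  [1.5→2.5]: (806.3+648.4)/2 × 1 = 727.35
  [2.5→3.5]: (648.4+498.0)/2 × 1 = 573.2
  [3.5→4.5]: (498.0+379.9)/2 × 1 = 438.95
  [4.5→6.5]: (379.9+220.6)/2 × 2 = 600.5
  Sum = 3164.6 µg/L·h
Extrapolated tail: C_last / k_e = 220.6 / 0.272 = 811.029
AUC_0→∞ = 3164.6 + 811.029 = 3975.629 µg/L·h

AUC = 3976 µg/L·h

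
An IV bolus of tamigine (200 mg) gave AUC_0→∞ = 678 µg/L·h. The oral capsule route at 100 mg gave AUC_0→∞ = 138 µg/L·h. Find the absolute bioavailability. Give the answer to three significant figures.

F = 0.407

F = (AUC_ev / D_ev) / (AUC_iv / D_iv)
  = (138/100) / (678/200)
  = 1.38 / 3.39 = 0.4071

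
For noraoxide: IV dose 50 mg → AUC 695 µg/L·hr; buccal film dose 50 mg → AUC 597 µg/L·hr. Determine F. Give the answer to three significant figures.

F = (AUC_ev / D_ev) / (AUC_iv / D_iv)
  = (597/50) / (695/50)
  = 11.94 / 13.9 = 0.8590

F = 0.859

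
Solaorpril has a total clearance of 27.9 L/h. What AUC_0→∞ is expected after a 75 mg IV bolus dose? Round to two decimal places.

AUC_0→∞ = Dose_iv / CL
        = 75 / 27.9 = 2.68817 mg/L·h

AUC = 2.69 mg/L·h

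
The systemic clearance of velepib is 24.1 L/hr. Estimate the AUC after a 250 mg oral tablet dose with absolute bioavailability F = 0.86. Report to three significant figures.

AUC_0→∞ = F × Dose / CL
        = 0.86 × 250 / 24.1 = 8.92116 mg/L·hr

AUC = 8.92 mg/L·hr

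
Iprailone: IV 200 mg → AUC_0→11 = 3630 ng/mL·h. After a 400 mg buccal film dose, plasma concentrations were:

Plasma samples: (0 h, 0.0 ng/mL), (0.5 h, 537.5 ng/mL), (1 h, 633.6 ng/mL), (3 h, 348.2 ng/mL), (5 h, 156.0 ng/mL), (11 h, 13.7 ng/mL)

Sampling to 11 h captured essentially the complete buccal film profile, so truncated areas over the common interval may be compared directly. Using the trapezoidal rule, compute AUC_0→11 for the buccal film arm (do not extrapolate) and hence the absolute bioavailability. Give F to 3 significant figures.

F = 0.334

Trapezoidal AUC_0→11 (buccal film):
  [0→0.5]: (0.0+537.5)/2 × 0.5 = 134.375
  [0.5→1]: (537.5+633.6)/2 × 0.5 = 292.775
  [1→3]: (633.6+348.2)/2 × 2 = 981.8
  [3→5]: (348.2+156.0)/2 × 2 = 504.2
  [5→11]: (156.0+13.7)/2 × 6 = 509.1
  Sum = 2422.25 ng/mL·h
F = (AUC_ev/D_ev)/(AUC_iv/D_iv) = (2422.25/400)/(3630/200) = 6.055625/18.15 = 0.3336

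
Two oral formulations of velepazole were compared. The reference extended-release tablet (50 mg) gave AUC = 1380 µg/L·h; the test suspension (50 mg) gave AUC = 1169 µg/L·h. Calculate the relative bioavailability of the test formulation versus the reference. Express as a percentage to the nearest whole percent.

F_rel = 85%

F_rel = (AUC_test/D_test) / (AUC_ref/D_ref)
      = (1169/50) / (1380/50)
      = 23.38 / 27.6 = 0.8471 = 84.71%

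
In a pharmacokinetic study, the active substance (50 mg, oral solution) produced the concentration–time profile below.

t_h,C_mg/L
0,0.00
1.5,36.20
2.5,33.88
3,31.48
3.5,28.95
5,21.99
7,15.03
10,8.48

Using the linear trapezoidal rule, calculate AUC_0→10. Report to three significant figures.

Trapezoidal AUC_0→10:
  [0→1.5]: (0.00+36.20)/2 × 1.5 = 27.15
  [1.5→2.5]: (36.20+33.88)/2 × 1 = 35.04
  [2.5→3]: (33.88+31.48)/2 × 0.5 = 16.34
  [3→3.5]: (31.48+28.95)/2 × 0.5 = 15.1075
  [3.5→5]: (28.95+21.99)/2 × 1.5 = 38.205
  [5→7]: (21.99+15.03)/2 × 2 = 37.02
  [7→10]: (15.03+8.48)/2 × 3 = 35.265
  Sum = 204.1275 mg/L·h

AUC = 204 mg/L·h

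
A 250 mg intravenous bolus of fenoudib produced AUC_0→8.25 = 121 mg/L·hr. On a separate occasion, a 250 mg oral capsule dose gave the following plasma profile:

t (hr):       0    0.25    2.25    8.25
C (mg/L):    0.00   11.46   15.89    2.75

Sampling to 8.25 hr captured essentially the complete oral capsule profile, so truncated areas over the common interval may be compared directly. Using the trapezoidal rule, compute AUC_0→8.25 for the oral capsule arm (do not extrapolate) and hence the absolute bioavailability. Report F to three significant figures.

Trapezoidal AUC_0→8.25 (oral capsule):
  [0→0.25]: (0.00+11.46)/2 × 0.25 = 1.4325
  [0.25→2.25]: (11.46+15.89)/2 × 2 = 27.35
  [2.25→8.25]: (15.89+2.75)/2 × 6 = 55.92
  Sum = 84.7025 mg/L·hr
F = (AUC_ev/D_ev)/(AUC_iv/D_iv) = (84.7025/250)/(121/250) = 0.33881/0.484 = 0.7000

F = 0.700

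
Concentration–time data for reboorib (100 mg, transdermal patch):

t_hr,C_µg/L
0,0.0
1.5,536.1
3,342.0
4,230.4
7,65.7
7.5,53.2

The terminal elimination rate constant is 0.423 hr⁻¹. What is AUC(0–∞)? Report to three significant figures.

Trapezoidal AUC_0→7.5:
  [0→1.5]: (0.0+536.1)/2 × 1.5 = 402.075
  [1.5→3]: (536.1+342.0)/2 × 1.5 = 658.575
  [3→4]: (342.0+230.4)/2 × 1 = 286.2
  [4→7]: (230.4+65.7)/2 × 3 = 444.15
  [7→7.5]: (65.7+53.2)/2 × 0.5 = 29.725
  Sum = 1820.725 µg/L·hr
Extrapolated tail: C_last / k_e = 53.2 / 0.423 = 125.768
AUC_0→∞ = 1820.725 + 125.768 = 1946.493 µg/L·hr

AUC = 1950 µg/L·hr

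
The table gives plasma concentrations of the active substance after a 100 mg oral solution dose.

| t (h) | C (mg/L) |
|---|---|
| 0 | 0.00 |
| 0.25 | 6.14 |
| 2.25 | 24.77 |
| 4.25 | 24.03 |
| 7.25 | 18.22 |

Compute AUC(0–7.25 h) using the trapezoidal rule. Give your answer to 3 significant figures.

Trapezoidal AUC_0→7.25:
  [0→0.25]: (0.00+6.14)/2 × 0.25 = 0.7675
  [0.25→2.25]: (6.14+24.77)/2 × 2 = 30.91
  [2.25→4.25]: (24.77+24.03)/2 × 2 = 48.8
  [4.25→7.25]: (24.03+18.22)/2 × 3 = 63.375
  Sum = 143.8525 mg/L·h

AUC = 144 mg/L·h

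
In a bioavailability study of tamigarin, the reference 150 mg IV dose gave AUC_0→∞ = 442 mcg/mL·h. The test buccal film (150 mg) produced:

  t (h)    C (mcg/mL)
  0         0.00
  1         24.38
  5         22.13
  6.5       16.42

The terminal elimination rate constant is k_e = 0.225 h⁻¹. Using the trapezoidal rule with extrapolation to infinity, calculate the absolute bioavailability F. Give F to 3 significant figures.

F = 0.469

Trapezoidal AUC_0→6.5 (buccal film):
  [0→1]: (0.00+24.38)/2 × 1 = 12.19
  [1→5]: (24.38+22.13)/2 × 4 = 93.02
  [5→6.5]: (22.13+16.42)/2 × 1.5 = 28.9125
  Sum = 134.1225 mcg/mL·h
Tail: C_last/k_e = 16.42/0.225 = 72.978
AUC_0→∞ (buccal film) = 134.1225 + 72.978 = 207.1005 mcg/mL·h
F = (AUC_ev/D_ev)/(AUC_iv/D_iv) = (207.1005/150)/(442/150) = 1.38067/2.94667 = 0.4686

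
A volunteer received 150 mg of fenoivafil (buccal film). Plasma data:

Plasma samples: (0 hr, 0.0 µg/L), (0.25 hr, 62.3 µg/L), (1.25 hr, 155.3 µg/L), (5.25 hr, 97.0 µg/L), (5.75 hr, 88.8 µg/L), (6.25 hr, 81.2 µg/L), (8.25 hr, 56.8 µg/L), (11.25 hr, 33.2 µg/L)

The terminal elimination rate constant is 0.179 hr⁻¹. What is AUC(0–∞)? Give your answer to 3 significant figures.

AUC = 1170 µg/L·hr

Trapezoidal AUC_0→11.25:
  [0→0.25]: (0.0+62.3)/2 × 0.25 = 7.7875
  [0.25→1.25]: (62.3+155.3)/2 × 1 = 108.8
  [1.25→5.25]: (155.3+97.0)/2 × 4 = 504.6
  [5.25→5.75]: (97.0+88.8)/2 × 0.5 = 46.45
  [5.75→6.25]: (88.8+81.2)/2 × 0.5 = 42.5
  [6.25→8.25]: (81.2+56.8)/2 × 2 = 138.0
  [8.25→11.25]: (56.8+33.2)/2 × 3 = 135.0
  Sum = 983.1375 µg/L·hr
Extrapolated tail: C_last / k_e = 33.2 / 0.179 = 185.475
AUC_0→∞ = 983.1375 + 185.475 = 1168.6125 µg/L·hr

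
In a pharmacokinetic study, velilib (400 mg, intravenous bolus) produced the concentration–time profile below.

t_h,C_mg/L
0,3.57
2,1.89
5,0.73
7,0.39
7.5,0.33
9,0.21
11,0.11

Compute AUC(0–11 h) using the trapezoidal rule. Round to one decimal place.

Trapezoidal AUC_0→11:
  [0→2]: (3.57+1.89)/2 × 2 = 5.46
  [2→5]: (1.89+0.73)/2 × 3 = 3.93
  [5→7]: (0.73+0.39)/2 × 2 = 1.12
  [7→7.5]: (0.39+0.33)/2 × 0.5 = 0.18
  [7.5→9]: (0.33+0.21)/2 × 1.5 = 0.405
  [9→11]: (0.21+0.11)/2 × 2 = 0.32
  Sum = 11.415 mg/L·h

AUC = 11.4 mg/L·h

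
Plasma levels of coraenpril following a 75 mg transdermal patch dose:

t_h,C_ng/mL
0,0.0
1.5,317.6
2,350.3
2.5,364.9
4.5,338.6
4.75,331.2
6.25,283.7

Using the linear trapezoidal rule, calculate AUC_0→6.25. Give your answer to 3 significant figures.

Trapezoidal AUC_0→6.25:
  [0→1.5]: (0.0+317.6)/2 × 1.5 = 238.2
  [1.5→2]: (317.6+350.3)/2 × 0.5 = 166.975
  [2→2.5]: (350.3+364.9)/2 × 0.5 = 178.8
  [2.5→4.5]: (364.9+338.6)/2 × 2 = 703.5
  [4.5→4.75]: (338.6+331.2)/2 × 0.25 = 83.725
  [4.75→6.25]: (331.2+283.7)/2 × 1.5 = 461.175
  Sum = 1832.375 ng/mL·h

AUC = 1830 ng/mL·h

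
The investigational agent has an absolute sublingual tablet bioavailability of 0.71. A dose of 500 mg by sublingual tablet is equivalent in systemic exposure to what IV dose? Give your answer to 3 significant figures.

Systemic exposure from an extravascular dose = F × D_ev, so the equivalent IV dose is F × D_ev.
D_iv = F × D_ev = 0.71 × 500 = 355 mg

D_iv = 355 mg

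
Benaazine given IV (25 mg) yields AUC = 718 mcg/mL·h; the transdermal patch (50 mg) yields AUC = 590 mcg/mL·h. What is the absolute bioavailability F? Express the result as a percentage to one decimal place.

F = (AUC_ev / D_ev) / (AUC_iv / D_iv)
  = (590/50) / (718/25)
  = 11.8 / 28.72 = 0.4109
  = 41.09%

F = 41.1%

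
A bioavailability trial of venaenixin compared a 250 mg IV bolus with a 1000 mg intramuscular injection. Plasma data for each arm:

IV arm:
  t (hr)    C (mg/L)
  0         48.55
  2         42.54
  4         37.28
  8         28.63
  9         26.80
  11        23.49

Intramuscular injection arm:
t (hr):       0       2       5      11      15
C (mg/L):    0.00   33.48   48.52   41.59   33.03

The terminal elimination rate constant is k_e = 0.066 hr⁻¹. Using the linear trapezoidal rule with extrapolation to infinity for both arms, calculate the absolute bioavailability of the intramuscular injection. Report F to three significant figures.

F = 0.365

Trapezoidal AUC_0→11 (IV):
  [0→2]: (48.55+42.54)/2 × 2 = 91.09
  [2→4]: (42.54+37.28)/2 × 2 = 79.82
  [4→8]: (37.28+28.63)/2 × 4 = 131.82
  [8→9]: (28.63+26.80)/2 × 1 = 27.715
  [9→11]: (26.80+23.49)/2 × 2 = 50.29
  Sum = 380.735 mg/L·hr
IV tail: 23.49/0.066 = 355.909; AUC_iv,0→∞ = 380.735 + 355.909 = 736.644 mg/L·hr
Trapezoidal AUC_0→15 (intramuscular injection):
  [0→2]: (0.00+33.48)/2 × 2 = 33.48
  [2→5]: (33.48+48.52)/2 × 3 = 123.0
  [5→11]: (48.52+41.59)/2 × 6 = 270.33
  [11→15]: (41.59+33.03)/2 × 4 = 149.24
  Sum = 576.05 mg/L·hr
intramuscular injection tail: 33.03/0.066 = 500.455; AUC_ev,0→∞ = 576.05 + 500.455 = 1076.505 mg/L·hr
F = (AUC_ev/D_ev)/(AUC_iv/D_iv) = (1076.505/1000)/(736.644/250) = 1.076505/2.946576 = 0.3653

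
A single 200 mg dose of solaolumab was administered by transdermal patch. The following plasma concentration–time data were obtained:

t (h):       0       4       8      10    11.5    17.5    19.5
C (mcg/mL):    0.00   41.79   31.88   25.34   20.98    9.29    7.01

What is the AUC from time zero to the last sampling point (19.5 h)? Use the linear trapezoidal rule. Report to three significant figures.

AUC = 430 mcg/mL·h

Trapezoidal AUC_0→19.5:
  [0→4]: (0.00+41.79)/2 × 4 = 83.58
  [4→8]: (41.79+31.88)/2 × 4 = 147.34
  [8→10]: (31.88+25.34)/2 × 2 = 57.22
  [10→11.5]: (25.34+20.98)/2 × 1.5 = 34.74
  [11.5→17.5]: (20.98+9.29)/2 × 6 = 90.81
  [17.5→19.5]: (9.29+7.01)/2 × 2 = 16.3
  Sum = 429.99 mcg/mL·h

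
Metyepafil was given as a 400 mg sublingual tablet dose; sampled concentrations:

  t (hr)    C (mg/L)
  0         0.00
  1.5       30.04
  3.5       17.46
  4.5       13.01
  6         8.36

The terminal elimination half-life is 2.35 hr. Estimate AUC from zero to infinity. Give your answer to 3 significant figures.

AUC = 130 mg/L·hr

Trapezoidal AUC_0→6:
  [0→1.5]: (0.00+30.04)/2 × 1.5 = 22.53
  [1.5→3.5]: (30.04+17.46)/2 × 2 = 47.5
  [3.5→4.5]: (17.46+13.01)/2 × 1 = 15.235
  [4.5→6]: (13.01+8.36)/2 × 1.5 = 16.0275
  Sum = 101.2925 mg/L·hr
k_e = ln2 / t½ = 0.693147 / 2.35 = 0.2950 hr^-1
Extrapolated tail: C_last / k_e = 8.36 / 0.295 = 28.339
AUC_0→∞ = 101.2925 + 28.339 = 129.6315 mg/L·hr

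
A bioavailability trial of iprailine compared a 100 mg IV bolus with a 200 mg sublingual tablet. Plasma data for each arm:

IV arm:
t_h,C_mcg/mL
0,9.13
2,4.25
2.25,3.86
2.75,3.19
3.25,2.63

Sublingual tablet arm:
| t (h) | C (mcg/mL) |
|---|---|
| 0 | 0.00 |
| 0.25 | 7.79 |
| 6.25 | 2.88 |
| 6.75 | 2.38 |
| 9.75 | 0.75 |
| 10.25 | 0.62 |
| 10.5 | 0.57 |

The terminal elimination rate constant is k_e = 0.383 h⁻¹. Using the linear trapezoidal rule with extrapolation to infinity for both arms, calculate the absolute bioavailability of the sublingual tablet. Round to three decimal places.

Trapezoidal AUC_0→3.25 (IV):
  [0→2]: (9.13+4.25)/2 × 2 = 13.38
  [2→2.25]: (4.25+3.86)/2 × 0.25 = 1.01375
  [2.25→2.75]: (3.86+3.19)/2 × 0.5 = 1.7625
  [2.75→3.25]: (3.19+2.63)/2 × 0.5 = 1.455
  Sum = 17.61125 mcg/mL·h
IV tail: 2.63/0.383 = 6.867; AUC_iv,0→∞ = 17.61125 + 6.867 = 24.47825 mcg/mL·h
Trapezoidal AUC_0→10.5 (sublingual tablet):
  [0→0.25]: (0.00+7.79)/2 × 0.25 = 0.97375
  [0.25→6.25]: (7.79+2.88)/2 × 6 = 32.01
  [6.25→6.75]: (2.88+2.38)/2 × 0.5 = 1.315
  [6.75→9.75]: (2.38+0.75)/2 × 3 = 4.695
  [9.75→10.25]: (0.75+0.62)/2 × 0.5 = 0.3425
  [10.25→10.5]: (0.62+0.57)/2 × 0.25 = 0.14875
  Sum = 39.485 mcg/mL·h
sublingual tablet tail: 0.57/0.383 = 1.488; AUC_ev,0→∞ = 39.485 + 1.488 = 40.973 mcg/mL·h
F = (AUC_ev/D_ev)/(AUC_iv/D_iv) = (40.973/200)/(24.47825/100) = 0.204865/0.2447825 = 0.8369

F = 0.837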